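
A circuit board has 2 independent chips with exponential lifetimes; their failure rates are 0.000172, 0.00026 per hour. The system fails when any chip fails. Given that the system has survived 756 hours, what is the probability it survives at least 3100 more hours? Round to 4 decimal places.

Time to first failure ~ Exp(Σλ) with Σλ = 0.000432.
By memorylessness, P(T > 756+3100 | T > 756) = P(T > 3100) = e^(−0.000432·3100) ≈ 0.2621.

0.2621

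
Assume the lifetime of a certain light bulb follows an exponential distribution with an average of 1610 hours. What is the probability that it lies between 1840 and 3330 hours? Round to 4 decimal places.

0.1925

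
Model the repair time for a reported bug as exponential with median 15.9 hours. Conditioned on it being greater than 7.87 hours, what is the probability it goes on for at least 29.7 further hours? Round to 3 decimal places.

0.274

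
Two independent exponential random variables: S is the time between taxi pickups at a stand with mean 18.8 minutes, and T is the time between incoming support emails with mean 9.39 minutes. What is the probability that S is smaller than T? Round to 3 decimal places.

λ_1 = 1/18.8 = 0.0531915, λ_2 = 1/9.39 = 0.106496.
For independent exponentials, P(S < T) = λ_1/(λ_1+λ_2) = 0.0531915/0.159688 ≈ 0.333.

0.333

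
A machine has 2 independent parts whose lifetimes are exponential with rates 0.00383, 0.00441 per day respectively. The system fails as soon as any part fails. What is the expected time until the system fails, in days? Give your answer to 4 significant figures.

121.4

The time to first failure is exponential with rate Σλ = 0.00383 + 0.00441 = 0.00824.
E[min] = 1/Σλ = 1/0.00824 = 121.359 days.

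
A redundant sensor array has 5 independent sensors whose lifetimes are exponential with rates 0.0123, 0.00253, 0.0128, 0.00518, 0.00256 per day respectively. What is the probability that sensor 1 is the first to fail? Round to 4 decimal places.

The time to first failure is exponential with rate Σλ = 0.0123 + 0.00253 + 0.0128 + 0.00518 + 0.00256 = 0.03537.
P(sensor 1 first) = λ_1/Σλ = 0.0123/0.03537 ≈ 0.3478.

0.3478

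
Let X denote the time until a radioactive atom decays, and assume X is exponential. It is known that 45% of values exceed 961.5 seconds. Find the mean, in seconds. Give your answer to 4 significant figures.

1204

e^(−λ·961.5) = 0.45 ⇒ λ = −ln(0.45)/961.5 = 0.000830481.
Mean = 1/λ = 1204.12 seconds.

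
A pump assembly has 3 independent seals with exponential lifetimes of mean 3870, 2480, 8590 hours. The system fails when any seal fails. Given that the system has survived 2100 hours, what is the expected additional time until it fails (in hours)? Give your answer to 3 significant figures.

1290

First-failure rate Σλ = 1/3870 + 1/2480 + 1/8590 = 0.000778038.
By memorylessness the expected residual is 1/Σλ = 1285.28 hours, regardless of the 2100 already elapsed.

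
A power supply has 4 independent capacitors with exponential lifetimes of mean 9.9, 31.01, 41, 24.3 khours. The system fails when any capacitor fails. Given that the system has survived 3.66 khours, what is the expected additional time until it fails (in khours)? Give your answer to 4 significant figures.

5.030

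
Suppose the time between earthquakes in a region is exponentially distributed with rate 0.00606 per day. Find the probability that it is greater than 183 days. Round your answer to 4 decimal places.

P(X > 183) = e^(−λ·183) = e^(−1.109) ≈ 0.3299.

0.3299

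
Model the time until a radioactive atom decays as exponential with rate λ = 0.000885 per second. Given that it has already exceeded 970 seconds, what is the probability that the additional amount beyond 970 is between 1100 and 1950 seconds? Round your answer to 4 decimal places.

Memoryless: the residual past 970 is again Exp(λ).
P(1100 < residual < 1950) = e^(−λ·1100) − e^(−λ·1950) = 0.37776 − 0.17804 ≈ 0.1997.

0.1997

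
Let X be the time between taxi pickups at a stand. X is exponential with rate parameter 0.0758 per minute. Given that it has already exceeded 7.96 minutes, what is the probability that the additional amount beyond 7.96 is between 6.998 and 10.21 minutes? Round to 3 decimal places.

0.127

Memoryless: the residual past 7.96 is again Exp(λ).
P(6.998 < residual < 10.21) = e^(−λ·6.998) − e^(−λ·10.21) = 0.58834 − 0.46120 ≈ 0.127.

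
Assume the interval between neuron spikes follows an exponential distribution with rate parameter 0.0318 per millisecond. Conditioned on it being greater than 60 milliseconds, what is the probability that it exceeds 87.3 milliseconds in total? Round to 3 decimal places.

0.420

By the memoryless property, P(X > 60+27.3 | X > 60) = P(X > 27.3).
P(X > 27.3) = e^(−0.86814) ≈ 0.420.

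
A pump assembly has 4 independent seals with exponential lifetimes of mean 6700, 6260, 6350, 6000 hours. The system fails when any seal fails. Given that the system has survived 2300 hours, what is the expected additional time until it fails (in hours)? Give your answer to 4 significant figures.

1579

First-failure rate Σλ = 1/6700 + 1/6260 + 1/6350 + 1/6000 = 0.000633145.
By memorylessness the expected residual is 1/Σλ = 1579.42 hours, regardless of the 2300 already elapsed.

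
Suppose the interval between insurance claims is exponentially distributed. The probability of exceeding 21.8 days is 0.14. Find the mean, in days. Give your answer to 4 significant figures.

e^(−λ·21.8) = 0.14 ⇒ λ = −ln(0.14)/21.8 = 0.0901887.
Mean = 1/λ = 11.0879 days.

11.09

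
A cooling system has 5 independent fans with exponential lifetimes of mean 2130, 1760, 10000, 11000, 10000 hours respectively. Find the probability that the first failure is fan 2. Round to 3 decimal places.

0.428

Rates: λ_i = 1/mean_i → 0.000469484, 0.000568182, 0.0001, 0.0000909091, 0.0001; Σλ = 0.00132857.
P(fan 2 first) = λ_2/Σλ = 0.000568182/0.00132857 ≈ 0.428.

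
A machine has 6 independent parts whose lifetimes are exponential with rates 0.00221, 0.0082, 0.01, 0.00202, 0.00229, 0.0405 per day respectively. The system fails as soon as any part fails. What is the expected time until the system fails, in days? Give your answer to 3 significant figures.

15.3

The time to first failure is exponential with rate Σλ = 0.00221 + 0.0082 + 0.01 + 0.00202 + 0.00229 + 0.0405 = 0.06522.
E[min] = 1/Σλ = 1/0.06522 = 15.3327 days.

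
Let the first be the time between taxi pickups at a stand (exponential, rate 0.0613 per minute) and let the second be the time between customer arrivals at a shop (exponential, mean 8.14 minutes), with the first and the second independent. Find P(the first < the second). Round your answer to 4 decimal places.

λ_1 = 0.0613, λ_2 = 1/8.14 = 0.12285.
For independent exponentials, P(the first < the second) = λ_1/(λ_1+λ_2) = 0.0613/0.18415 ≈ 0.3329.

0.3329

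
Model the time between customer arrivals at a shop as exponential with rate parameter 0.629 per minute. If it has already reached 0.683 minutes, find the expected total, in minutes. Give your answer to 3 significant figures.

2.27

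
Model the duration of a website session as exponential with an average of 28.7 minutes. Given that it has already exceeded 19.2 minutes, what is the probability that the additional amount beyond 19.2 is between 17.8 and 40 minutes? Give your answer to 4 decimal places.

The rate is λ = 1/28.7 = 0.0348432 per minute.
Memoryless: the residual past 19.2 is again Exp(λ).
P(17.8 < residual < 40) = e^(−λ·17.8) − e^(−λ·40) = 0.53783 − 0.24815 ≈ 0.2897.

0.2897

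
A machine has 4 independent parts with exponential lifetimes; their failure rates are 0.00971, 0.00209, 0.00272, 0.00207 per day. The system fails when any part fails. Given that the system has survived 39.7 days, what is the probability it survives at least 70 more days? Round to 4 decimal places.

Time to first failure ~ Exp(Σλ) with Σλ = 0.01659.
By memorylessness, P(T > 39.7+70 | T > 39.7) = P(T > 70) = e^(−0.01659·70) ≈ 0.3131.

0.3131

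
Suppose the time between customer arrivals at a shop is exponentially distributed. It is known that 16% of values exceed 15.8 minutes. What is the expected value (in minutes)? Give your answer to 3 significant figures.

e^(−λ·15.8) = 0.16 ⇒ λ = −ln(0.16)/15.8 = 0.115986.
Mean = 1/λ = 8.62172 minutes.

8.62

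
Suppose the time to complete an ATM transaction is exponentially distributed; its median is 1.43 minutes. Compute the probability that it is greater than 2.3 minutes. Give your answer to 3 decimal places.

For an exponential, median = ln(2)/λ, so λ = ln 2 / 1.43 = 0.484718 per minute.
P(X > 2.3) = e^(−λ·2.3) = e^(−1.1149) ≈ 0.328.

0.328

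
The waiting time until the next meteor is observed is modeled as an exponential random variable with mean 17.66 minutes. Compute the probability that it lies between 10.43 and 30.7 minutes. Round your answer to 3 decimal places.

The rate is λ = 1/17.66 = 0.0566251 per minute.
P(10.43 < X < 30.7) = e^(−λ·10.43) − e^(−λ·30.7) = 0.55399 − 0.17580 ≈ 0.378.

0.378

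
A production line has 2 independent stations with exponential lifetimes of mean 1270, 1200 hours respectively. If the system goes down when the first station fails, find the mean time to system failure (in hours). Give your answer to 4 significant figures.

617.0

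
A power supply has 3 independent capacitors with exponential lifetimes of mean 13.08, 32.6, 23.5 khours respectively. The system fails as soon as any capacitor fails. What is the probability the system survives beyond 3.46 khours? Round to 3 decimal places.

0.596

The first failure time is exponential with rate Σλ_i = 1/13.08 + 1/32.6 + 1/23.5 = 0.149681 per khour.
P(min > 3.46) = e^(−0.149681·3.46) = e^(−0.5179) ≈ 0.596.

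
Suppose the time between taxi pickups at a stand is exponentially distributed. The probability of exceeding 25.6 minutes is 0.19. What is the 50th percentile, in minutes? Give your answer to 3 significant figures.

10.7

e^(−λ·25.6) = 0.19 ⇒ λ = −ln(0.19)/25.6 = 0.0648723.
50th percentile: 1 − e^(−λt) = 0.5, t = −ln(0.5)/λ = 10.6848 minutes.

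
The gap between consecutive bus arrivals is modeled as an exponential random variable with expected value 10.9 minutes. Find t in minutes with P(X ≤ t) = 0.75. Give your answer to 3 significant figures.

15.1

The rate is λ = 1/10.9 = 0.0917431 per minute.
Set 1 − e^(−λt) = 0.75, so t = −ln(0.25)/λ = 1.3863/0.0917431 ≈ 15.1106 minutes.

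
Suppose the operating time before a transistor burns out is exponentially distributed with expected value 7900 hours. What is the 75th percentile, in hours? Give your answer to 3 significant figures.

The rate is λ = 1/7900 = 0.000126582 per hour.
Set 1 − e^(−λt) = 0.75, so t = −ln(0.25)/λ = 1.3863/0.000126582 ≈ 10951.7 hours.

11000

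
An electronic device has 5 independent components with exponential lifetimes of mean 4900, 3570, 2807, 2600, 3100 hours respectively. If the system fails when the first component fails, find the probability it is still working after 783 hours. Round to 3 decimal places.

0.298

The first failure time is exponential with rate Σλ_i = 1/4900 + 1/3570 + 1/2807 + 1/2600 + 1/3100 = 0.00154764 per hour.
P(min > 783) = e^(−0.00154764·783) = e^(−1.2118) ≈ 0.298.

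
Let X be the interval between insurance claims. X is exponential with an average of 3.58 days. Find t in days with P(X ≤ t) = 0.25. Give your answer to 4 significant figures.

1.030

The rate is λ = 1/3.58 = 0.27933 per day.
Set 1 − e^(−λt) = 0.25, so t = −ln(0.75)/λ = 0.28768/0.27933 ≈ 1.0299 days.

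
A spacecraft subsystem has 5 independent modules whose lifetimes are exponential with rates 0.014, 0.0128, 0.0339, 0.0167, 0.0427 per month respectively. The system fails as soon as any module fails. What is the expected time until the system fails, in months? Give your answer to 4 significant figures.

8.326

The time to first failure is exponential with rate Σλ = 0.014 + 0.0128 + 0.0339 + 0.0167 + 0.0427 = 0.1201.
E[min] = 1/Σλ = 1/0.1201 = 8.32639 months.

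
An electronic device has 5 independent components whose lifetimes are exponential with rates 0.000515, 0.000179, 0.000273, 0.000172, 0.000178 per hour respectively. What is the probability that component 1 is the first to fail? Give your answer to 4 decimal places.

0.3910

The time to first failure is exponential with rate Σλ = 0.000515 + 0.000179 + 0.000273 + 0.000172 + 0.000178 = 0.001317.
P(component 1 first) = λ_1/Σλ = 0.000515/0.001317 ≈ 0.3910.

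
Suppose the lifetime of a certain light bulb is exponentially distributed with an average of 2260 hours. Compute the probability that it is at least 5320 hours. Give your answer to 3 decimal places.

The rate is λ = 1/2260 = 0.000442478 per hour.
P(X > 5320) = e^(−λ·5320) = e^(−2.354) ≈ 0.095.

0.095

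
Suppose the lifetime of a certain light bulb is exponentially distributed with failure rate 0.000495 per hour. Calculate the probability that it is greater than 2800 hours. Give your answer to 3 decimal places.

0.250

P(X > 2800) = e^(−λ·2800) = e^(−1.386) ≈ 0.250.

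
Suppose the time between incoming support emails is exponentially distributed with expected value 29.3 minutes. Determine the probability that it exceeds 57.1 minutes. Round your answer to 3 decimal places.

0.142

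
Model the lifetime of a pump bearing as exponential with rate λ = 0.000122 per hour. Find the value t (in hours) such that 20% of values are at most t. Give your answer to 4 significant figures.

1829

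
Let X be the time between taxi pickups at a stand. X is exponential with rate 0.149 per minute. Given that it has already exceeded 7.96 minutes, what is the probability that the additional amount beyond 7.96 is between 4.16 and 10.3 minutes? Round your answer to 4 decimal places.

Memoryless: the residual past 7.96 is again Exp(λ).
P(4.16 < residual < 10.3) = e^(−λ·4.16) − e^(−λ·10.3) = 0.53803 − 0.21552 ≈ 0.3225.

0.3225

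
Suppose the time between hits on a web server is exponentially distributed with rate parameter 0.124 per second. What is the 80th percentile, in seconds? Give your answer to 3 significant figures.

Set 1 − e^(−λt) = 0.8, so t = −ln(0.2)/λ = 1.6094/0.124 ≈ 12.9793 seconds.

13.0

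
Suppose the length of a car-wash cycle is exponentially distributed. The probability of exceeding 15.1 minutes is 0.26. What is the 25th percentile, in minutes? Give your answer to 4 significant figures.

3.225

e^(−λ·15.1) = 0.26 ⇒ λ = −ln(0.26)/15.1 = 0.0892102.
25th percentile: 1 − e^(−λt) = 0.25, t = −ln(0.75)/λ = 3.22477 minutes.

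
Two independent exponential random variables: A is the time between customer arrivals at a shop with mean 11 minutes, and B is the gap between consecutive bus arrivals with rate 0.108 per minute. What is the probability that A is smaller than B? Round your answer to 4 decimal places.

λ_1 = 1/11 = 0.0909091, λ_2 = 0.108.
For independent exponentials, P(A < B) = λ_1/(λ_1+λ_2) = 0.0909091/0.198909 ≈ 0.4570.

0.4570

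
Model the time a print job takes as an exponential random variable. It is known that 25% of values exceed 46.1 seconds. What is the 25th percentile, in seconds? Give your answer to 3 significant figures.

e^(−λ·46.1) = 0.25 ⇒ λ = −ln(0.25)/46.1 = 0.0300715.
25th percentile: 1 − e^(−λt) = 0.25, t = −ln(0.75)/λ = 9.56661 seconds.

9.57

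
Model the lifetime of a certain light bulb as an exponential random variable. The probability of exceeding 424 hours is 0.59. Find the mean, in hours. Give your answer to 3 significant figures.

e^(−λ·424) = 0.59 ⇒ λ = −ln(0.59)/424 = 0.00124442.
Mean = 1/λ = 803.589 hours.

804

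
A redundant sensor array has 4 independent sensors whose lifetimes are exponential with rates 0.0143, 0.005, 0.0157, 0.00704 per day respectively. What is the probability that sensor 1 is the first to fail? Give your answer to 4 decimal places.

The time to first failure is exponential with rate Σλ = 0.0143 + 0.005 + 0.0157 + 0.00704 = 0.04204.
P(sensor 1 first) = λ_1/Σλ = 0.0143/0.04204 ≈ 0.3402.

0.3402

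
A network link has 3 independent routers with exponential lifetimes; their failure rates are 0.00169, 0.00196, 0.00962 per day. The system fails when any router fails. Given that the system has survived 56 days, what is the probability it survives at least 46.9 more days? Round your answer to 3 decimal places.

Time to first failure ~ Exp(Σλ) with Σλ = 0.01327.
By memorylessness, P(T > 56+46.9 | T > 56) = P(T > 46.9) = e^(−0.01327·46.9) ≈ 0.537.

0.537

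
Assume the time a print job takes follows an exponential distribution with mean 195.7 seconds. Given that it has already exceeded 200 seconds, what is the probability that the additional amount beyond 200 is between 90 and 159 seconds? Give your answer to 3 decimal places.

The rate is λ = 1/195.7 = 0.00510986 per second.
Memoryless: the residual past 200 is again Exp(λ).
P(90 < residual < 159) = e^(−λ·90) − e^(−λ·159) = 0.63135 − 0.44376 ≈ 0.188.

0.188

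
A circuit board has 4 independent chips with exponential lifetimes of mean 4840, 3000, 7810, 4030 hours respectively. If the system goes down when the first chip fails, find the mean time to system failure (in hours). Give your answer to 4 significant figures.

1092

The first failure time is exponential with rate Σλ_i = 1/4840 + 1/3000 + 1/7810 + 1/4030 = 0.000916125 per hour.
E[min] = 1/Σλ = 1/0.000916125 = 1091.55 hours.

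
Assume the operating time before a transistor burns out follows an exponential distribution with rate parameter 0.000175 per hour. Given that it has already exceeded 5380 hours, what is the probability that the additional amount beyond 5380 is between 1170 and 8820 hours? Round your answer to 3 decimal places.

Memoryless: the residual past 5380 is again Exp(λ).
P(1170 < residual < 8820) = e^(−λ·1170) − e^(−λ·8820) = 0.81485 − 0.21363 ≈ 0.601.

0.601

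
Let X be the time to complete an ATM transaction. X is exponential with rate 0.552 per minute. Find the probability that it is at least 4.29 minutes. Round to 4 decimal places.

0.0937

P(X > 4.29) = e^(−λ·4.29) = e^(−2.3681) ≈ 0.0937.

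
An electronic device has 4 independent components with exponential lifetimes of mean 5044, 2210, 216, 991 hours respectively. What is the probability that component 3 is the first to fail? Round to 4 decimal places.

0.7361

Rates: λ_i = 1/mean_i → 0.000198255, 0.000452489, 0.00462963, 0.00100908; Σλ = 0.00628946.
P(component 3 first) = λ_3/Σλ = 0.00462963/0.00628946 ≈ 0.7361.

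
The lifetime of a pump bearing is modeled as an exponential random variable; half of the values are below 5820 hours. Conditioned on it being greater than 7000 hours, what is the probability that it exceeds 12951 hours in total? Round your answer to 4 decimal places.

0.4923

For an exponential, median = ln(2)/λ, so λ = ln 2 / 5820 = 0.000119097 per hour.
The exponential is memoryless, so the remaining time is again Exp(λ): the condition X > 7000 is irrelevant.
P(X > 5951) = e^(−0.70875) ≈ 0.4923.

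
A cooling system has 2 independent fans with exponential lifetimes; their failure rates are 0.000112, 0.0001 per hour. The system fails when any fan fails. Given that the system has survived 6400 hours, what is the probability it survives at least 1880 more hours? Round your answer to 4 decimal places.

0.6713

Time to first failure ~ Exp(Σλ) with Σλ = 0.000212.
By memorylessness, P(T > 6400+1880 | T > 6400) = P(T > 1880) = e^(−0.000212·1880) ≈ 0.6713.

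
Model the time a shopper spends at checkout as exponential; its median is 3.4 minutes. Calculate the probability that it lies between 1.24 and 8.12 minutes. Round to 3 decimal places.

0.586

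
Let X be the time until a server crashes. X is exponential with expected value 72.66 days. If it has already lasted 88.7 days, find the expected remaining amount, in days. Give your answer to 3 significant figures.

The rate is λ = 1/72.66 = 0.0137627 per day.
By memorylessness, the remaining amount past any threshold is again Exp(λ) with mean 1/λ = 72.66 days.

72.7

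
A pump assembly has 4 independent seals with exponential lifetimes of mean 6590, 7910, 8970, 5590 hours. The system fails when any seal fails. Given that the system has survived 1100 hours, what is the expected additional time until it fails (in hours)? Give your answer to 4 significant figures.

1759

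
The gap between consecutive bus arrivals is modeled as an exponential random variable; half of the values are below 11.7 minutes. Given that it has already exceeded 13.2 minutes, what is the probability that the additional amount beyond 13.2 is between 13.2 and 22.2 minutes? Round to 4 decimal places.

For an exponential, median = ln(2)/λ, so λ = ln 2 / 11.7 = 0.0592433 per minute.
Memoryless: the residual past 13.2 is again Exp(λ).
P(13.2 < residual < 22.2) = e^(−λ·13.2) − e^(−λ·22.2) = 0.45748 − 0.26842 ≈ 0.1891.

0.1891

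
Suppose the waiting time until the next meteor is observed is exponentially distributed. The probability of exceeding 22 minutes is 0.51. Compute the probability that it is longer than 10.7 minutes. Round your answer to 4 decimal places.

0.7207

e^(−λ·22) = 0.51 ⇒ λ = −ln(0.51)/22 = 0.0306066.
P(X > 10.7) = e^(−0.0306066·10.7) = e^(−0.32749) ≈ 0.7207.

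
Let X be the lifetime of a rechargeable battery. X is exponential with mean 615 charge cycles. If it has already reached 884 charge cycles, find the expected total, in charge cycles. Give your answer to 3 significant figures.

1500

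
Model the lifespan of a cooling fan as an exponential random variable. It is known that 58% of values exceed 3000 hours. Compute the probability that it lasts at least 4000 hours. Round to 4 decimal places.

0.4837

e^(−λ·3000) = 0.58 ⇒ λ = −ln(0.58)/3000 = 0.000181576.
P(X > 4000) = e^(−0.000181576·4000) = e^(−0.7263) ≈ 0.4837.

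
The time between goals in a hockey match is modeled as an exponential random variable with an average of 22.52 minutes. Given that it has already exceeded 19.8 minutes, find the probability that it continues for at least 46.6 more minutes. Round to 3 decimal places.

The rate is λ = 1/22.52 = 0.044405 per minute.
The exponential is memoryless, so the remaining time is again Exp(λ): the condition X > 19.8 is irrelevant.
P(X > 46.6) = e^(−2.0693) ≈ 0.126.

0.126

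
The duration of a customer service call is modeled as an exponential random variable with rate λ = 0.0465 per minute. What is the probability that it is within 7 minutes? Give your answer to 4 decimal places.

P(X ≤ 7) = 1 − e^(−λ·7) = 1 − e^(−0.3255) ≈ 0.2778.

0.2778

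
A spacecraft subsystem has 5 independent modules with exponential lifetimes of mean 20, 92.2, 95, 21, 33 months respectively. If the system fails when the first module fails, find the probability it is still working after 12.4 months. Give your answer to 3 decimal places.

The first failure time is exponential with rate Σλ_i = 1/20 + 1/92.2 + 1/95 + 1/21 + 1/33 = 0.149294 per month.
P(min > 12.4) = e^(−0.149294·12.4) = e^(−1.8513) ≈ 0.157.

0.157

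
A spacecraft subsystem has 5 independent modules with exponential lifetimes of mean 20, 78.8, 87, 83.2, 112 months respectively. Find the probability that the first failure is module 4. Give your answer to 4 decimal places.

Rates: λ_i = 1/mean_i → 0.05, 0.0126904, 0.0114943, 0.0120192, 0.00892857; Σλ = 0.0951324.
P(module 4 first) = λ_4/Σλ = 0.0120192/0.0951324 ≈ 0.1263.

0.1263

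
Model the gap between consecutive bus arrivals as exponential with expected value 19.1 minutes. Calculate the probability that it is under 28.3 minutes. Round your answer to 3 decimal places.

0.773

The rate is λ = 1/19.1 = 0.052356 per minute.
P(X ≤ 28.3) = 1 − e^(−λ·28.3) = 1 − e^(−1.4817) ≈ 0.773.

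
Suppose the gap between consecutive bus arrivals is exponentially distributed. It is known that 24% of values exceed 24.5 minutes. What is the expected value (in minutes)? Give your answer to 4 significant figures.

e^(−λ·24.5) = 0.24 ⇒ λ = −ln(0.24)/24.5 = 0.0582496.
Mean = 1/λ = 17.1675 minutes.

17.17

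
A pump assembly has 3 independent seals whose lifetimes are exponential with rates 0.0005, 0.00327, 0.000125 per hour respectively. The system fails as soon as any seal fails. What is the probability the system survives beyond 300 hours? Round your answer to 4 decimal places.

0.3108

The time to first failure is exponential with rate Σλ = 0.0005 + 0.00327 + 0.000125 = 0.003895.
P(min > 300) = e^(−0.003895·300) = e^(−1.1685) ≈ 0.3108.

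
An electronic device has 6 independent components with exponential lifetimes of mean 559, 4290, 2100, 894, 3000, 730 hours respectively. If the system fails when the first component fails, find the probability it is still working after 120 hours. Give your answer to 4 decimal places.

The first failure time is exponential with rate Σλ_i = 1/559 + 1/4290 + 1/2100 + 1/894 + 1/3000 + 1/730 = 0.00531996 per hour.
P(min > 120) = e^(−0.00531996·120) = e^(−0.6384) ≈ 0.5281.

0.5281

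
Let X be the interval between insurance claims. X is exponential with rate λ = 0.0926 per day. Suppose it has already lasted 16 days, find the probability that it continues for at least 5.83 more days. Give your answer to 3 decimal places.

0.583

The exponential is memoryless, so the remaining time is again Exp(λ): the condition X > 16 is irrelevant.
P(X > 5.83) = e^(−0.53986) ≈ 0.583.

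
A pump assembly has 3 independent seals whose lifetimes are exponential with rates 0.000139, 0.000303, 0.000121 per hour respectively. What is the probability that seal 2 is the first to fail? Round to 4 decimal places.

0.5382

The time to first failure is exponential with rate Σλ = 0.000139 + 0.000303 + 0.000121 = 0.000563.
P(seal 2 first) = λ_2/Σλ = 0.000303/0.000563 ≈ 0.5382.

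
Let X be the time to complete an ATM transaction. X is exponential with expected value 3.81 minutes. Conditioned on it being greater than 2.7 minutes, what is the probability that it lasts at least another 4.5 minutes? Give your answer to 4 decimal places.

0.3069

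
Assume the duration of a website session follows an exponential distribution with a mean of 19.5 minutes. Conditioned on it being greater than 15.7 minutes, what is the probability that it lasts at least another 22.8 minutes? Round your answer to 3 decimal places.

0.311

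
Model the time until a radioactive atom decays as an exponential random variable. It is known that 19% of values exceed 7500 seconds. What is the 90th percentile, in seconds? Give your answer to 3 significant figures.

e^(−λ·7500) = 0.19 ⇒ λ = −ln(0.19)/7500 = 0.000221431.
90th percentile: 1 − e^(−λt) = 0.9, t = −ln(0.1)/λ = 10398.7 seconds.

10400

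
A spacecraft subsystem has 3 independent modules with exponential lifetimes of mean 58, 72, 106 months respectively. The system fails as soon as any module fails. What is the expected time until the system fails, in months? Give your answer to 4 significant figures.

24.65

The first failure time is exponential with rate Σλ_i = 1/58 + 1/72 + 1/106 = 0.0405642 per month.
E[min] = 1/Σλ = 1/0.0405642 = 24.6523 months.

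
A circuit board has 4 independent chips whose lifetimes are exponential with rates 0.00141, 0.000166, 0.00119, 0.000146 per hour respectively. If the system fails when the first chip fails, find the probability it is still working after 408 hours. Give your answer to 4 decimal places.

0.3048

The time to first failure is exponential with rate Σλ = 0.00141 + 0.000166 + 0.00119 + 0.000146 = 0.002912.
P(min > 408) = e^(−0.002912·408) = e^(−1.1881) ≈ 0.3048.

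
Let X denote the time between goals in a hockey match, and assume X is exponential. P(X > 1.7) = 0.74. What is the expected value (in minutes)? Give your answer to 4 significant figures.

e^(−λ·1.7) = 0.74 ⇒ λ = −ln(0.74)/1.7 = 0.177121.
Mean = 1/λ = 5.64587 minutes.

5.646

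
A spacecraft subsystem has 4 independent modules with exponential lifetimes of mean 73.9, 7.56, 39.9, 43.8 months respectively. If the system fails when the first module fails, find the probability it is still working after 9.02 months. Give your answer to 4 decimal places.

0.1743

The first failure time is exponential with rate Σλ_i = 1/73.9 + 1/7.56 + 1/39.9 + 1/43.8 = 0.193701 per month.
P(min > 9.02) = e^(−0.193701·9.02) = e^(−1.7472) ≈ 0.1743.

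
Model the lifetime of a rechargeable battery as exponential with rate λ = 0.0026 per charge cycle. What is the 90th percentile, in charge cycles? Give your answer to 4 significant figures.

Set 1 − e^(−λt) = 0.9, so t = −ln(0.1)/λ = 2.3026/0.0026 ≈ 885.61 charge cycles.

885.6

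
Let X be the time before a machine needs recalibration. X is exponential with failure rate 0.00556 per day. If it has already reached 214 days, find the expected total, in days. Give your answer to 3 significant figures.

394

By memorylessness, E[X | X > 214] = 214 + 1/λ = 214 + 179.856 = 393.856 days.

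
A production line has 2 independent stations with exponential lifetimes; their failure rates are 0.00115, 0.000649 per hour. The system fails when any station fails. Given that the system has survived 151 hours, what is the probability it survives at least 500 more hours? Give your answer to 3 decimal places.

Time to first failure ~ Exp(Σλ) with Σλ = 0.001799.
By memorylessness, P(T > 151+500 | T > 151) = P(T > 500) = e^(−0.001799·500) ≈ 0.407.

0.407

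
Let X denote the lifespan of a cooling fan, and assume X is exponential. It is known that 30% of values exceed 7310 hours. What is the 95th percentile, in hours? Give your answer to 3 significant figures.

18200

e^(−λ·7310) = 0.30 ⇒ λ = −ln(0.30)/7310 = 0.000164702.
95th percentile: 1 − e^(−λt) = 0.95, t = −ln(0.05)/λ = 18188.8 hours.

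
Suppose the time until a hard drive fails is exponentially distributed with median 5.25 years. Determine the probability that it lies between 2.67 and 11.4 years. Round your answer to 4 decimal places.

0.4809

For an exponential, median = ln(2)/λ, so λ = ln 2 / 5.25 = 0.132028 per year.
P(2.67 < X < 11.4) = e^(−λ·2.67) − e^(−λ·11.4) = 0.70292 − 0.22199 ≈ 0.4809.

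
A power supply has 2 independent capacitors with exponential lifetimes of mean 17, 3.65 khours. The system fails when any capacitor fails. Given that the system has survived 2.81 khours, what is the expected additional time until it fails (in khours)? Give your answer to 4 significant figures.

First-failure rate Σλ = 1/17 + 1/3.65 = 0.332796.
By memorylessness the expected residual is 1/Σλ = 3.00484 khours, regardless of the 2.81 already elapsed.

3.005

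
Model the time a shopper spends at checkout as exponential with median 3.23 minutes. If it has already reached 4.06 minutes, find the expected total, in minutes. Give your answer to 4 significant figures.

For an exponential, median = ln(2)/λ, so λ = ln 2 / 3.23 = 0.214597 per minute.
By memorylessness, E[X | X > 4.06] = 4.06 + 1/λ = 4.06 + 4.6599 = 8.7199 minutes.

8.720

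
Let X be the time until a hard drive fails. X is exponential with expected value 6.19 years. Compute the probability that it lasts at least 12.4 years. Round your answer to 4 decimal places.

0.1349

The rate is λ = 1/6.19 = 0.161551 per year.
P(X > 12.4) = e^(−λ·12.4) = e^(−2.0032) ≈ 0.1349.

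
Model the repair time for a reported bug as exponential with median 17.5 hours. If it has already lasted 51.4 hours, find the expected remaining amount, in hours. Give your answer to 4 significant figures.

For an exponential, median = ln(2)/λ, so λ = ln 2 / 17.5 = 0.0396084 per hour.
By memorylessness, the remaining amount past any threshold is again Exp(λ) with mean 1/λ = 25.2472 hours.

25.25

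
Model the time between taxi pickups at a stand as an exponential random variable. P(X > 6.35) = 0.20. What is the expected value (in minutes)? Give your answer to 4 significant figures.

3.945

e^(−λ·6.35) = 0.20 ⇒ λ = −ln(0.20)/6.35 = 0.253455.
Mean = 1/λ = 3.94548 minutes.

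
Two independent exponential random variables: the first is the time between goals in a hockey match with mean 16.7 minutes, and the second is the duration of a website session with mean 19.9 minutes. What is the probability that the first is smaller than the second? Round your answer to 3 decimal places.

0.544

λ_1 = 1/16.7 = 0.0598802, λ_2 = 1/19.9 = 0.0502513.
For independent exponentials, P(the first < the second) = λ_1/(λ_1+λ_2) = 0.0598802/0.110131 ≈ 0.544.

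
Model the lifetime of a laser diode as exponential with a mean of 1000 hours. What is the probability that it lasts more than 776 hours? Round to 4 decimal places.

0.4602

The rate is λ = 1/1000 = 0.001 per hour.
P(X > 776) = e^(−λ·776) = e^(−0.776) ≈ 0.4602.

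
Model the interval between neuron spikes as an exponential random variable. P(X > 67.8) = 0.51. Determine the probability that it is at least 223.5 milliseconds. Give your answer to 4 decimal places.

e^(−λ·67.8) = 0.51 ⇒ λ = −ln(0.51)/67.8 = 0.00993134.
P(X > 223.5) = e^(−0.00993134·223.5) = e^(−2.2197) ≈ 0.1086.

0.1086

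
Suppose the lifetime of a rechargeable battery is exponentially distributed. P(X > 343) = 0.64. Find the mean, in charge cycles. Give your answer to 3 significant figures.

e^(−λ·343) = 0.64 ⇒ λ = −ln(0.64)/343 = 0.00130113.
Mean = 1/λ = 768.564 charge cycles.

769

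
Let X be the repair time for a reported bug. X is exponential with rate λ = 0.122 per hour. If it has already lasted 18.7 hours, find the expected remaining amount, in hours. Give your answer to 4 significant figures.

By memorylessness, the remaining amount past any threshold is again Exp(λ) with mean 1/λ = 8.19672 hours.

8.197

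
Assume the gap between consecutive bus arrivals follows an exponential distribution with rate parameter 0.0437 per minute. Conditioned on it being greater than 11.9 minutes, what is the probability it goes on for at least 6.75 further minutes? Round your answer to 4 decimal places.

0.7446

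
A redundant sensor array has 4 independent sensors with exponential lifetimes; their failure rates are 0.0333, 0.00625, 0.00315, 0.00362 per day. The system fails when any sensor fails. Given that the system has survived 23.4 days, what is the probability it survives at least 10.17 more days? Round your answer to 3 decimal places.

0.624

Time to first failure ~ Exp(Σλ) with Σλ = 0.04632.
By memorylessness, P(T > 23.4+10.17 | T > 23.4) = P(T > 10.17) = e^(−0.04632·10.17) ≈ 0.624.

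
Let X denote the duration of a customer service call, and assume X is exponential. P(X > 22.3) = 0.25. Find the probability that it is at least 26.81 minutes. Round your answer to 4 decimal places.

0.1889

e^(−λ·22.3) = 0.25 ⇒ λ = −ln(0.25)/22.3 = 0.0621657.
P(X > 26.81) = e^(−0.0621657·26.81) = e^(−1.6667) ≈ 0.1889.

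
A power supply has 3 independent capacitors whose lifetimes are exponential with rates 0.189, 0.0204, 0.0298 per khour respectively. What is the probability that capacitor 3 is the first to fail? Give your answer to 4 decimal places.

0.1246

The time to first failure is exponential with rate Σλ = 0.189 + 0.0204 + 0.0298 = 0.2392.
P(capacitor 3 first) = λ_3/Σλ = 0.0298/0.2392 ≈ 0.1246.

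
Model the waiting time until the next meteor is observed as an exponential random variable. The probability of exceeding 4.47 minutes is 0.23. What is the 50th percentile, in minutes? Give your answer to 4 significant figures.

e^(−λ·4.47) = 0.23 ⇒ λ = −ln(0.23)/4.47 = 0.328787.
50th percentile: 1 − e^(−λt) = 0.5, t = −ln(0.5)/λ = 2.1082 minutes.

2.108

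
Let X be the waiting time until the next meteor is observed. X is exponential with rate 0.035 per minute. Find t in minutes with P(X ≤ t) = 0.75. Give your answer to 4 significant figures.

Set 1 − e^(−λt) = 0.75, so t = −ln(0.25)/λ = 1.3863/0.035 ≈ 39.6084 minutes.

39.61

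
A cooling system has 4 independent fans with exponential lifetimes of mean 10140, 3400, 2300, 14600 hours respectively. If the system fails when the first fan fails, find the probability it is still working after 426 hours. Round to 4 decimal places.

0.6827

The first failure time is exponential with rate Σλ_i = 1/10140 + 1/3400 + 1/2300 + 1/14600 = 0.000896013 per hour.
P(min > 426) = e^(−0.000896013·426) = e^(−0.3817) ≈ 0.6827.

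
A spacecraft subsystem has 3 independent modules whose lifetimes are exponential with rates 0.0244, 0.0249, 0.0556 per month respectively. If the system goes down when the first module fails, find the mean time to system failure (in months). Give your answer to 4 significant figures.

9.533

The time to first failure is exponential with rate Σλ = 0.0244 + 0.0249 + 0.0556 = 0.1049.
E[min] = 1/Σλ = 1/0.1049 = 9.53289 months.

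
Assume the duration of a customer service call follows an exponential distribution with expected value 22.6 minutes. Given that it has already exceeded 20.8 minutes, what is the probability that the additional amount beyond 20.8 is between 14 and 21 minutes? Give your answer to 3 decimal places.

The rate is λ = 1/22.6 = 0.0442478 per minute.
Memoryless: the residual past 20.8 is again Exp(λ).
P(14 < residual < 21) = e^(−λ·14) − e^(−λ·21) = 0.53823 − 0.39487 ≈ 0.143.

0.143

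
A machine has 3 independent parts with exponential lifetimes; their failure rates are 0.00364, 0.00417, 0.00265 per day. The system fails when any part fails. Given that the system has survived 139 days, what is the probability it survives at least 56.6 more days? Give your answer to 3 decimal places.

Time to first failure ~ Exp(Σλ) with Σλ = 0.01046.
By memorylessness, P(T > 139+56.6 | T > 139) = P(T > 56.6) = e^(−0.01046·56.6) ≈ 0.553.

0.553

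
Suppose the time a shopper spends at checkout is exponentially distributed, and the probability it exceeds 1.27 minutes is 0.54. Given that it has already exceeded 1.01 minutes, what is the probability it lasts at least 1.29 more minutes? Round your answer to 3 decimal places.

0.535

From e^(−λ·1.27) = 0.54, λ = −ln(0.54)/1.27 = 0.485186.
Memoryless: P(X > 1.01+1.29 | X > 1.01) = P(X > 1.29) = e^(−0.485186·1.29) ≈ 0.535.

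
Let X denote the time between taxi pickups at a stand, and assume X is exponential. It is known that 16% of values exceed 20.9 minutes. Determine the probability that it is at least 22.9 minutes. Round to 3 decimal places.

e^(−λ·20.9) = 0.16 ⇒ λ = −ln(0.16)/20.9 = 0.0876833.
P(X > 22.9) = e^(−0.0876833·22.9) = e^(−2.0079) ≈ 0.134.

0.134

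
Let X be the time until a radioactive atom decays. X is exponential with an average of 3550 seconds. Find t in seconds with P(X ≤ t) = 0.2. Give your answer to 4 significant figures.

The rate is λ = 1/3550 = 0.00028169 per second.
Set 1 − e^(−λt) = 0.2, so t = −ln(0.8)/λ = 0.22314/0.00028169 ≈ 792.16 seconds.

792.2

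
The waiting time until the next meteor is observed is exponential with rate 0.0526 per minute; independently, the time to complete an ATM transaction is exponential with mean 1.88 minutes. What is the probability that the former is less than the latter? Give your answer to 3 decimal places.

λ_1 = 0.0526, λ_2 = 1/1.88 = 0.531915.
For independent exponentials, P(the former < the latter) = λ_1/(λ_1+λ_2) = 0.0526/0.584515 ≈ 0.090.

0.090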